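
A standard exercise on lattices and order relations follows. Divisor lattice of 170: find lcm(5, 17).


In a divisor lattice, join = lcm (least common multiple).
gcd(5,17) = 1
lcm(5,17) = 5*17/gcd = 85/1 = 85


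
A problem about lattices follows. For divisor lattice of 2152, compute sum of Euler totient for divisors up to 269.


Divisors of 2152 up to 269: [1, 2, 4, 8, 269]
phi values: [1, 1, 2, 4, 268]
Sum = 276


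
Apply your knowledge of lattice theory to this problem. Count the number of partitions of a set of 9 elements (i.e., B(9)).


B(n) = number of set partitions of an n-element set.
B(n) satisfies the recurrence: B(n+1) = sum_k C(n,k)*B(k).
B(9) = 21147


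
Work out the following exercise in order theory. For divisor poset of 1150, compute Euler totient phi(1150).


phi(n) = n * prod_{p|n} (1 - 1/p).
Prime divisors of 1150: [2, 5, 23]
phi(1150) = 1150 * (1 - 1/2) * (1 - 1/5) * (1 - 1/23)
phi(1150) = 440


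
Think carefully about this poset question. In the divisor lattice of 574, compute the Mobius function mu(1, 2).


In a divisor lattice, mu(a,b) = mu(b/a) where mu is the classical Mobius function.
b/a = 2/1 = 2
Prime factorization of 2: primes [2]
2 is squarefree with 1 prime factor(s), so mu(2) = (-1)^1 = -1


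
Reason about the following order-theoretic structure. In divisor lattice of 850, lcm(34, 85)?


Join=lcm.
gcd(34,85)=17
lcm=170


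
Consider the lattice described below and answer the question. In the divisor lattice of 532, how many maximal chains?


A maximal chain goes from the minimum element to a maximal element via cover relations.
Counting all min-to-max paths in the cover graph.
Total maximal chains: 12


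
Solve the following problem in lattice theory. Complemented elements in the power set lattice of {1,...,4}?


An element a is complemented if some b has a meet b = bottom, a join b = top.
every subset A has complement S\A, so all elements are complemented.
Complemented elements: {}, {1}, {2}, {3}, {4}, {1,2}, ... (10 more)
Count: 16


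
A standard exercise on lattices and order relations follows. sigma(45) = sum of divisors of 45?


sigma(n) = sum of divisors.
Divisors of 45: [1, 3, 5, 9, 15, 45]
Sum = 78


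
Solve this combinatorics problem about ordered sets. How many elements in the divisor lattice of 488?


Divisors of 488: [1, 2, 4, 8, 61, 122, 244, 488]
Count: 8


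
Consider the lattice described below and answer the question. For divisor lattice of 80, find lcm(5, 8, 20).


In a divisor lattice, join = lcm (least common multiple).
Compute lcm iteratively: start with first element, then lcm(current, next).
Elements: [5, 8, 20]
lcm(5,8) = 40
lcm(40,20) = 40
Final lcm = 40


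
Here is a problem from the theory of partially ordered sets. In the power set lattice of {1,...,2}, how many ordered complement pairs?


Complement pair (a,b): a meet b = bottom, a join b = top.
Here: A intersect B = {} and A union B = {1,...,2}.
Pairs found: ({},{1,2}), ({1},{2}), ({2},{1}), ({1,2},{})
Total ordered pairs: 4


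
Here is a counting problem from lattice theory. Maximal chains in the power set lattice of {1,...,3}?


A maximal chain goes from the minimum element to a maximal element via cover relations.
Counting all min-to-max paths in the cover graph.
Total maximal chains: 6


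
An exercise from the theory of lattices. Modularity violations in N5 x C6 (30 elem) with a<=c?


Modular law: if a <= c then a v (b ^ c) = (a v b) ^ c.
Check all triples (a,b,c) with a <= c among 30 elements.
  e.g. a=(a,0), b=(c,0), c=(b,0): lhs=(a,0) != rhs=(b,0)
  e.g. a=(a,0), b=(c,1), c=(b,0): lhs=(a,0) != rhs=(b,0)
Total violating triples: 126


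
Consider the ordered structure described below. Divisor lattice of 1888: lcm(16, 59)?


Join=lcm.
gcd(16,59)=1
lcm=944


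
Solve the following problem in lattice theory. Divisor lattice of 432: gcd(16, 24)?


Meet=gcd.
gcd(16,24)=8


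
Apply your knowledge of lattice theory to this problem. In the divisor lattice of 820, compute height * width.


Height = length of longest chain minus 1; width = size of largest antichain.
A maximum chain: 1 | 41 | 205 | 410 | 820  (height 4).
A maximum antichain: {4, 10, 82, 205}  (width 4).
Product = 4 * 4 = 16


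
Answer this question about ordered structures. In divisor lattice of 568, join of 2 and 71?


In a divisor lattice, join = lcm (least common multiple).
gcd(2,71) = 1
lcm(2,71) = 2*71/gcd = 142/1 = 142


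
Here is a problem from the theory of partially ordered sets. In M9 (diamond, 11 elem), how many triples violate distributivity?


Distributive law: a ^ (b v c) = (a ^ b) v (a ^ c).
Check all 11^3 = 1331 ordered triples (a,b,c).
  e.g. a=a1, b=a2, c=a3: lhs=a1 != rhs=0
  e.g. a=a1, b=a2, c=a4: lhs=a1 != rhs=0
Total violating triples: 504


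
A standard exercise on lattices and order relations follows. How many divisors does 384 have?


Divisors of 384: [1, 2, 3, 4, 6, 8, 12, 16, 24, 32, 48, 64, 96, 128, 192, 384]
Count: 16


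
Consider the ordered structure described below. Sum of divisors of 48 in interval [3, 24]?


Interval [3,24] in divisors of 48: [3, 6, 12, 24]
Sum = 45


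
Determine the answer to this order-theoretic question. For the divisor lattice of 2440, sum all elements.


sigma(n) = sum of divisors.
Divisors of 2440: [1, 2, 4, 5, 8, 10, 20, 40, 61, 122, 244, 305, 488, 610, 1220, 2440]
Sum = 5580


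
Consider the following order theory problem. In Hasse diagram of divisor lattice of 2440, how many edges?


A cover relation a -< b holds when a < b with no c strictly between.
Cover relations:
  1 -< 2
  1 -< 5
  1 -< 61
  2 -< 4
  2 -< 10
  2 -< 122
  4 -< 8
  4 -< 20
  ...20 more
Total: 28


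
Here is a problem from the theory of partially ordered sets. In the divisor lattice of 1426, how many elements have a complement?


An element a is complemented if some b has a meet b = bottom, a join b = top.
a is complemented iff gcd(a, n/a)=1, i.e. a is a unitary divisor of 1426.
Complemented elements: 1, 2, 23, 31, 46, 62, ... (2 more)
Count: 8


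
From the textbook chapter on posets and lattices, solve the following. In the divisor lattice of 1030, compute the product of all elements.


Divisors of 1030: [1, 2, 5, 10, 103, 206, 515, 1030]
Product = n^(d(n)/2) = 1030^(8/2)
Product = 1125508810000


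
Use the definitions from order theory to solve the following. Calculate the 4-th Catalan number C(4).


C(n) = C(2n, n) / (n+1).
C(8, 4) = 70
C(4) = 70 / 5 = 14


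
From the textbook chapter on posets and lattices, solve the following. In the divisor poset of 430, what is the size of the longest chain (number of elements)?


A chain is a totally ordered subset; we count the number of elements in a maximum chain.
Compute, for each element x, the size of the longest chain ending at x:
  1: 1
  2: 2
  5: 2
  43: 2
  10: 3
  86: 3
  ...
A maximum chain: 1 < 2 < 10 < 430
Number of elements in the longest chain: 4


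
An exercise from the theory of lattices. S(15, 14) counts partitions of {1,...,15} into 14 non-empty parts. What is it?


S(n,k) = k*S(n-1,k) + S(n-1,k-1).
S(14,14) = 1, S(14,13) = 91
S(15,14) = 14*1 + 91 = 14 + 91
S(15,14) = 105


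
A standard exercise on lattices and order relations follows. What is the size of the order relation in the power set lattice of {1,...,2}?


The order relation is {(a,b) : a <= b}, reflexive so it includes (a,a).
Examples: ({},{}), ({},{1,2}), ({},{1}), ({},{2}), ({1,2},{1,2}), ...
Total ordered pairs: 9


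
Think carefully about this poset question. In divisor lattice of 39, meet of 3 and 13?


In a divisor lattice, meet = gcd (greatest common divisor).
By Euclidean algorithm or factoring: gcd(3,13) = 1


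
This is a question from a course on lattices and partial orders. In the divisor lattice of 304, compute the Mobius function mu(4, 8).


In a divisor lattice, mu(a,b) = mu(b/a) where mu is the classical Mobius function.
b/a = 8/4 = 2
Prime factorization of 2: primes [2]
2 is squarefree with 1 prime factor(s), so mu(2) = (-1)^1 = -1


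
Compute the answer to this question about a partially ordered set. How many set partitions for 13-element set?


B(n) = number of set partitions of an n-element set.
B(n) satisfies the recurrence: B(n+1) = sum_k C(n,k)*B(k).
B(13) = 27644437


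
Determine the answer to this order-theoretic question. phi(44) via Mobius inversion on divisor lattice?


phi(n) = n * prod_{p|n} (1 - 1/p).
Prime divisors of 44: [2, 11]
phi(44) = 44 * (1 - 1/2) * (1 - 1/11)
phi(44) = 20


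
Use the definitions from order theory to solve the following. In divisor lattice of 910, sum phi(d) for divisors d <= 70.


Divisors of 910 up to 70: [1, 2, 5, 7, 10, 13, 14, 26, 35, 65, 70]
phi values: [1, 1, 4, 6, 4, 12, 6, 12, 24, 48, 24]
Sum = 142


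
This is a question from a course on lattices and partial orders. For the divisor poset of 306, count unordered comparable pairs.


A comparable pair {a,b} has a < b or b < a in the order.
Count unordered pairs where one element is strictly below the other.
Examples: {1,2}, {1,3}, {1,6}, {1,9}, ...
Total comparable pairs: 42


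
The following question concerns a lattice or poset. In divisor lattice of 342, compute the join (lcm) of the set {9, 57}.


In a divisor lattice, join = lcm (least common multiple).
Compute lcm iteratively: start with first element, then lcm(current, next).
Elements: [9, 57]
lcm(9,57) = 171
Final lcm = 171


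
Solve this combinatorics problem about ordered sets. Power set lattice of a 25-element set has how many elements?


Power set = 2^n.
2^25 = 33554432


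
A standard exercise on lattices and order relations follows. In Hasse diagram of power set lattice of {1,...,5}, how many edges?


A cover relation a -< b holds when a < b with no c strictly between.
Cover relations:
  {} -< {1}
  {} -< {2}
  {} -< {3}
  {} -< {4}
  {} -< {5}
  {1} -< {1,2}
  {1} -< {1,3}
  {1} -< {1,4}
  ...72 more
Total: 80


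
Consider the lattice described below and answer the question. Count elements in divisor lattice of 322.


Divisors of 322: [1, 2, 7, 14, 23, 46, 161, 322]
Count: 8


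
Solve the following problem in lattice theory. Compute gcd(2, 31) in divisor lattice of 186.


In a divisor lattice, meet = gcd (greatest common divisor).
By Euclidean algorithm or factoring: gcd(2,31) = 1


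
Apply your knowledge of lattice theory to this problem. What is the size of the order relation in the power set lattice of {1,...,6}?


The order relation is {(a,b) : a <= b}, reflexive so it includes (a,a).
Examples: ({},{}), ({},{1,2}), ({},{1,2,3}), ({},{1,2,3,4}), ({},{1,2,3,4,5}), ...
Total ordered pairs: 729


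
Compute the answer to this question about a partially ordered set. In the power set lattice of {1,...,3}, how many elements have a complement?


An element a is complemented if some b has a meet b = bottom, a join b = top.
every subset A has complement S\A, so all elements are complemented.
Complemented elements: {}, {1}, {2}, {3}, {1,2}, {1,3}, ... (2 more)
Count: 8


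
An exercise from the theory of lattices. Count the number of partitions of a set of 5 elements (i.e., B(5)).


B(n) = number of set partitions of an n-element set.
B(n) satisfies the recurrence: B(n+1) = sum_k C(n,k)*B(k).
B(5) = 52


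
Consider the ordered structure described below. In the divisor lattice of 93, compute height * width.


Height = length of longest chain minus 1; width = size of largest antichain.
A maximum chain: 1 | 31 | 93  (height 2).
A maximum antichain: {3, 31}  (width 2).
Product = 2 * 2 = 4


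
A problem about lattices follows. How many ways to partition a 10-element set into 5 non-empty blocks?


S(n,k) = k*S(n-1,k) + S(n-1,k-1).
S(9,5) = 6951, S(9,4) = 7770
S(10,5) = 5*6951 + 7770 = 34755 + 7770
S(10,5) = 42525


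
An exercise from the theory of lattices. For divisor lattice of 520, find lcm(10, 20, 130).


In a divisor lattice, join = lcm (least common multiple).
Compute lcm iteratively: start with first element, then lcm(current, next).
Elements: [10, 20, 130]
lcm(10,20) = 20
lcm(20,130) = 260
Final lcm = 260


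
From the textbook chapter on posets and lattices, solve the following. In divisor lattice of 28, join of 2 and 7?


In a divisor lattice, join = lcm (least common multiple).
gcd(2,7) = 1
lcm(2,7) = 2*7/gcd = 14/1 = 14


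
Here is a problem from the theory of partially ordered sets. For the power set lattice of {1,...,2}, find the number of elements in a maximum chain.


A chain is a totally ordered subset; we count the number of elements in a maximum chain.
Compute, for each element x, the size of the longest chain ending at x:
  {}: 1
  {1}: 2
  {2}: 2
  {1,2}: 3
A maximum chain: {} < {1} < {1,2}
Number of elements in the longest chain: 3


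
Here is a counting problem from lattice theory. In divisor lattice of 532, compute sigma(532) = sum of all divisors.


sigma(n) = sum of divisors.
Divisors of 532: [1, 2, 4, 7, 14, 19, 28, 38, 76, 133, 266, 532]
Sum = 1120


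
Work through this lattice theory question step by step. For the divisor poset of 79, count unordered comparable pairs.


A comparable pair {a,b} has a < b or b < a in the order.
Count unordered pairs where one element is strictly below the other.
Examples: {1,79}
Total comparable pairs: 1


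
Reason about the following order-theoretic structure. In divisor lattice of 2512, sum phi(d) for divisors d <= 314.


Divisors of 2512 up to 314: [1, 2, 4, 8, 16, 157, 314]
phi values: [1, 1, 2, 4, 8, 156, 156]
Sum = 328


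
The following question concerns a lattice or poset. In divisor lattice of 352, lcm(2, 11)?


Join=lcm.
gcd(2,11)=1
lcm=22


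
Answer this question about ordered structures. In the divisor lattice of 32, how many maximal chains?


A maximal chain goes from the minimum element to a maximal element via cover relations.
Counting all min-to-max paths in the cover graph.
Total maximal chains: 1


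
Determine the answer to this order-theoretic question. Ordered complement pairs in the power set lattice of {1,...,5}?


Complement pair (a,b): a meet b = bottom, a join b = top.
Here: A intersect B = {} and A union B = {1,...,5}.
Pairs found: ({},{1,2,3,4,5}), ({1},{2,3,4,5}), ({2},{1,3,4,5}), ({3},{1,2,4,5}), ... (28 more)
Total ordered pairs: 32


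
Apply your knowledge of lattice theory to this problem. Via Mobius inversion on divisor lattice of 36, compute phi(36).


phi(n) = n * prod_{p|n} (1 - 1/p).
Prime divisors of 36: [2, 3]
phi(36) = 36 * (1 - 1/2) * (1 - 1/3)
phi(36) = 12


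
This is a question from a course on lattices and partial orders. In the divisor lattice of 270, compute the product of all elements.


Divisors of 270: [1, 2, 3, 5, 6, 9, 10, 15, 18, 27, 30, 45, 54, 90, 135, 270]
Product = n^(d(n)/2) = 270^(16/2)
Product = 28242953648100000000


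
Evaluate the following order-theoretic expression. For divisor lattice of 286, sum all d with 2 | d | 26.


Interval [2,26] in divisors of 286: [2, 26]
Sum = 28


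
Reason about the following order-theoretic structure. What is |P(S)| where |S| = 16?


Power set = 2^n.
2^16 = 65536


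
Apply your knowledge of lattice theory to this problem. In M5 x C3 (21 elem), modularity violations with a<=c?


Modular law: if a <= c then a v (b ^ c) = (a v b) ^ c.
Check all triples (a,b,c) with a <= c among 21 elements.
This lattice is modular (diamonds M_m and their chain-products are modular).
Total violating triples: 0


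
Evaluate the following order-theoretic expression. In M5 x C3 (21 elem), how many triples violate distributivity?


Distributive law: a ^ (b v c) = (a ^ b) v (a ^ c).
Check all 21^3 = 9261 ordered triples (a,b,c).
  e.g. a=(a1,0), b=(a2,0), c=(a3,0): lhs=(a1,0) != rhs=(0,0)
  e.g. a=(a1,0), b=(a2,0), c=(a3,1): lhs=(a1,0) != rhs=(0,0)
Total violating triples: 1620


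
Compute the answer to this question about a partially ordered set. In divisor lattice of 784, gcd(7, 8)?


Meet=gcd.
gcd(7,8)=1


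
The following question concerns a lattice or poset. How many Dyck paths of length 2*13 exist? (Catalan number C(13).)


C(n) = C(2n, n) / (n+1).
C(26, 13) = 10400600
C(13) = 10400600 / 14 = 742900


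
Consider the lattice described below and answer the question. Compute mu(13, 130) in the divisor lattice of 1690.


In a divisor lattice, mu(a,b) = mu(b/a) where mu is the classical Mobius function.
b/a = 130/13 = 10
Prime factorization of 10: primes [2, 5]
10 is squarefree with 2 prime factor(s), so mu(10) = (-1)^2 = 1


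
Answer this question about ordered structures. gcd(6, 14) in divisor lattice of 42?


Meet=gcd.
gcd(6,14)=2


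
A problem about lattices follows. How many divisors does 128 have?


Divisors of 128: [1, 2, 4, 8, 16, 32, 64, 128]
Count: 8


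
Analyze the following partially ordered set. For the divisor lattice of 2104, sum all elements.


sigma(n) = sum of divisors.
Divisors of 2104: [1, 2, 4, 8, 263, 526, 1052, 2104]
Sum = 3960


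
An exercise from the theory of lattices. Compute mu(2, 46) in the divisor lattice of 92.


In a divisor lattice, mu(a,b) = mu(b/a) where mu is the classical Mobius function.
b/a = 46/2 = 23
Prime factorization of 23: primes [23]
23 is squarefree with 1 prime factor(s), so mu(23) = (-1)^1 = -1


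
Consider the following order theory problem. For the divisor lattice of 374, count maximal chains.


A maximal chain goes from the minimum element to a maximal element via cover relations.
Counting all min-to-max paths in the cover graph.
Total maximal chains: 6


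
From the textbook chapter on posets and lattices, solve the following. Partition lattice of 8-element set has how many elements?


B(n) = number of set partitions of an n-element set.
B(n) satisfies the recurrence: B(n+1) = sum_k C(n,k)*B(k).
B(8) = 4140


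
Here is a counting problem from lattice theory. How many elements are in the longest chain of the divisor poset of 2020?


A chain is a totally ordered subset; we count the number of elements in a maximum chain.
Compute, for each element x, the size of the longest chain ending at x:
  1: 1
  2: 2
  5: 2
  101: 2
  4: 3
  10: 3
  ...
A maximum chain: 1 < 2 < 4 < 20 < 2020
Number of elements in the longest chain: 5


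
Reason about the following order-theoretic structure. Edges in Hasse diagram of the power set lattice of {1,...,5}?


A cover relation a -< b holds when a < b with no c strictly between.
Cover relations:
  {} -< {1}
  {} -< {2}
  {} -< {3}
  {} -< {4}
  {} -< {5}
  {1} -< {1,2}
  {1} -< {1,3}
  {1} -< {1,4}
  ...72 more
Total: 80


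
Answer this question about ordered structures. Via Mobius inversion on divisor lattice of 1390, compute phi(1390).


phi(n) = n * prod_{p|n} (1 - 1/p).
Prime divisors of 1390: [2, 5, 139]
phi(1390) = 1390 * (1 - 1/2) * (1 - 1/5) * (1 - 1/139)
phi(1390) = 552


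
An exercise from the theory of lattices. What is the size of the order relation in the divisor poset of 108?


The order relation is {(a,b) : a <= b}, reflexive so it includes (a,a).
Examples: (1,1), (1,108), (1,12), (1,18), (1,2), ...
Total ordered pairs: 60


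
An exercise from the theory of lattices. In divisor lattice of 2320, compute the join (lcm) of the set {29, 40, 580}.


In a divisor lattice, join = lcm (least common multiple).
Compute lcm iteratively: start with first element, then lcm(current, next).
Elements: [29, 40, 580]
lcm(29,40) = 1160
lcm(1160,580) = 1160
Final lcm = 1160


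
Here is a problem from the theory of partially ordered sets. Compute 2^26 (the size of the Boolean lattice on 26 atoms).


Power set = 2^n.
2^26 = 67108864


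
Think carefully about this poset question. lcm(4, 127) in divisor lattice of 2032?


Join=lcm.
gcd(4,127)=1
lcm=508


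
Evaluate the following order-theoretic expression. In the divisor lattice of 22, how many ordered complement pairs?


Complement pair (a,b): a meet b = bottom, a join b = top.
Here: gcd(a,b)=1 and lcm(a,b)=22, i.e. a*b=22 with a,b coprime.
Pairs found: (1,22), (2,11), (11,2), (22,1)
Total ordered pairs: 4


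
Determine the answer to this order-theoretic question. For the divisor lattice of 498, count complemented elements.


An element a is complemented if some b has a meet b = bottom, a join b = top.
a is complemented iff gcd(a, n/a)=1, i.e. a is a unitary divisor of 498.
Complemented elements: 1, 2, 3, 6, 83, 166, ... (2 more)
Count: 8


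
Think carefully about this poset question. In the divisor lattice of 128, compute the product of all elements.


Divisors of 128: [1, 2, 4, 8, 16, 32, 64, 128]
Product = n^(d(n)/2) = 128^(8/2)
Product = 268435456


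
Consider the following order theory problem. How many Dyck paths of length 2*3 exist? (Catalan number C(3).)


C(n) = C(2n, n) / (n+1).
C(6, 3) = 20
C(3) = 20 / 4 = 5


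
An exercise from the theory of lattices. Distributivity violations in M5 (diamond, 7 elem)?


Distributive law: a ^ (b v c) = (a ^ b) v (a ^ c).
Check all 7^3 = 343 ordered triples (a,b,c).
  e.g. a=a1, b=a2, c=a3: lhs=a1 != rhs=0
  e.g. a=a1, b=a2, c=a4: lhs=a1 != rhs=0
Total violating triples: 60


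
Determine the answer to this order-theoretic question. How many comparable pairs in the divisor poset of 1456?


A comparable pair {a,b} has a < b or b < a in the order.
Count unordered pairs where one element is strictly below the other.
Examples: {1,2}, {1,4}, {1,7}, {1,8}, ...
Total comparable pairs: 115


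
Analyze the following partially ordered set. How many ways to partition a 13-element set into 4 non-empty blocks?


S(n,k) = k*S(n-1,k) + S(n-1,k-1).
S(12,4) = 611501, S(12,3) = 86526
S(13,4) = 4*611501 + 86526 = 2446004 + 86526
S(13,4) = 2532530


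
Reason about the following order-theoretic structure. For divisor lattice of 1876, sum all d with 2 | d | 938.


Interval [2,938] in divisors of 1876: [2, 14, 134, 938]
Sum = 1088


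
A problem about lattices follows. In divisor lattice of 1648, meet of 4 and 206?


In a divisor lattice, meet = gcd (greatest common divisor).
By Euclidean algorithm or factoring: gcd(4,206) = 2


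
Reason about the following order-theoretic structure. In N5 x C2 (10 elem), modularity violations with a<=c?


Modular law: if a <= c then a v (b ^ c) = (a v b) ^ c.
Check all triples (a,b,c) with a <= c among 10 elements.
  e.g. a=(a,0), b=(c,0), c=(b,0): lhs=(a,0) != rhs=(b,0)
  e.g. a=(a,0), b=(c,1), c=(b,0): lhs=(a,0) != rhs=(b,0)
Total violating triples: 6


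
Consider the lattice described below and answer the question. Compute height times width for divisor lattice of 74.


Height = length of longest chain minus 1; width = size of largest antichain.
A maximum chain: 1 | 37 | 74  (height 2).
A maximum antichain: {2, 37}  (width 2).
Product = 2 * 2 = 4


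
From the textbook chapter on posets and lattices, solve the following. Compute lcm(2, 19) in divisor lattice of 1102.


In a divisor lattice, join = lcm (least common multiple).
gcd(2,19) = 1
lcm(2,19) = 2*19/gcd = 38/1 = 38


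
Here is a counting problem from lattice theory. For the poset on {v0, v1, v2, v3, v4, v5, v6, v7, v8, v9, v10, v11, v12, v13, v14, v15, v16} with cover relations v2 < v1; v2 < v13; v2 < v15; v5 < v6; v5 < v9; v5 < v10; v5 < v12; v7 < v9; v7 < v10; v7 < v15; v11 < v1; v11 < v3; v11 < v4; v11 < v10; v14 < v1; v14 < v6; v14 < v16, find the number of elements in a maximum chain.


A chain is a totally ordered subset; we count the number of elements in a maximum chain.
Compute, for each element x, the size of the longest chain ending at x:
  v0: 1
  v2: 1
  v5: 1
  v7: 1
  v8: 1
  v11: 1
  ...
A maximum chain: v2 < v1
Number of elements in the longest chain: 2


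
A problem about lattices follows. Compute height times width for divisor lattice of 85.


Height = length of longest chain minus 1; width = size of largest antichain.
A maximum chain: 1 | 17 | 85  (height 2).
A maximum antichain: {5, 17}  (width 2).
Product = 2 * 2 = 4


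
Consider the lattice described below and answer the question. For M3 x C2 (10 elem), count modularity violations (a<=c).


Modular law: if a <= c then a v (b ^ c) = (a v b) ^ c.
Check all triples (a,b,c) with a <= c among 10 elements.
This lattice is modular (diamonds M_m and their chain-products are modular).
Total violating triples: 0


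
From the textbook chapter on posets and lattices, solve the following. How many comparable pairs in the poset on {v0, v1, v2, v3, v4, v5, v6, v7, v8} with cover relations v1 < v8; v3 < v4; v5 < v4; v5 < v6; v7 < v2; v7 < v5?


A comparable pair {a,b} has a < b or b < a in the order.
Count unordered pairs where one element is strictly below the other.
Examples: {v1,v8}, {v2,v7}, {v3,v4}, {v4,v5}, ...
Total comparable pairs: 8


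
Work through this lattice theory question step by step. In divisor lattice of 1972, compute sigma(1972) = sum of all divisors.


sigma(n) = sum of divisors.
Divisors of 1972: [1, 2, 4, 17, 29, 34, 58, 68, 116, 493, 986, 1972]
Sum = 3780


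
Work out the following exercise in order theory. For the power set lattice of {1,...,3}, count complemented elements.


An element a is complemented if some b has a meet b = bottom, a join b = top.
every subset A has complement S\A, so all elements are complemented.
Complemented elements: {}, {1}, {2}, {3}, {1,2}, {1,3}, ... (2 more)
Count: 8


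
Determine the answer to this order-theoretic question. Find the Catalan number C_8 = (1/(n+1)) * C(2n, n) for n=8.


C(n) = C(2n, n) / (n+1).
C(16, 8) = 12870
C(8) = 12870 / 9 = 1430


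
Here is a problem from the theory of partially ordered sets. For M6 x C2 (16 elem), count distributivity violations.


Distributive law: a ^ (b v c) = (a ^ b) v (a ^ c).
Check all 16^3 = 4096 ordered triples (a,b,c).
  e.g. a=(a1,0), b=(a2,0), c=(a3,0): lhs=(a1,0) != rhs=(0,0)
  e.g. a=(a1,0), b=(a2,0), c=(a3,1): lhs=(a1,0) != rhs=(0,0)
Total violating triples: 960


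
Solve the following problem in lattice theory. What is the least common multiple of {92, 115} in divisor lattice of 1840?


In a divisor lattice, join = lcm (least common multiple).
Compute lcm iteratively: start with first element, then lcm(current, next).
Elements: [92, 115]
lcm(92,115) = 460
Final lcm = 460


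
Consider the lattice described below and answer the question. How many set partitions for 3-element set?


B(n) = number of set partitions of an n-element set.
B(n) satisfies the recurrence: B(n+1) = sum_k C(n,k)*B(k).
B(3) = 5


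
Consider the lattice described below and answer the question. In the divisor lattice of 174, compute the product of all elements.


Divisors of 174: [1, 2, 3, 6, 29, 58, 87, 174]
Product = n^(d(n)/2) = 174^(8/2)
Product = 916636176


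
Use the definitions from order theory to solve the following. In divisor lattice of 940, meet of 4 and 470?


In a divisor lattice, meet = gcd (greatest common divisor).
By Euclidean algorithm or factoring: gcd(4,470) = 2


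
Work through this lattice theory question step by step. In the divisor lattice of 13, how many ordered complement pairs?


Complement pair (a,b): a meet b = bottom, a join b = top.
Here: gcd(a,b)=1 and lcm(a,b)=13, i.e. a*b=13 with a,b coprime.
Pairs found: (1,13), (13,1)
Total ordered pairs: 2


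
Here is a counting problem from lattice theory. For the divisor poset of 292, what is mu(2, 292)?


In a divisor lattice, mu(a,b) = mu(b/a) where mu is the classical Mobius function.
b/a = 292/2 = 146
Prime factorization of 146: primes [2, 73]
146 is squarefree with 2 prime factor(s), so mu(146) = (-1)^2 = 1


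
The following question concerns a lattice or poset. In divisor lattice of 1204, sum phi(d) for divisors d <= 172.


Divisors of 1204 up to 172: [1, 2, 4, 7, 14, 28, 43, 86, 172]
phi values: [1, 1, 2, 6, 6, 12, 42, 42, 84]
Sum = 196


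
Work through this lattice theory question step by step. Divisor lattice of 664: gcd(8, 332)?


Meet=gcd.
gcd(8,332)=4


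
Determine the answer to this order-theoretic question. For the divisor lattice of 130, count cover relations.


A cover relation a -< b holds when a < b with no c strictly between.
Cover relations:
  1 -< 2
  1 -< 5
  1 -< 13
  2 -< 10
  2 -< 26
  5 -< 10
  5 -< 65
  10 -< 130
  ...4 more
Total: 12


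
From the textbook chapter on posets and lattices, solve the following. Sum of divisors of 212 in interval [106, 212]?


Interval [106,212] in divisors of 212: [106, 212]
Sum = 318


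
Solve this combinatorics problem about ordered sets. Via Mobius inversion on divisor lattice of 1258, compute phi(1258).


phi(n) = n * prod_{p|n} (1 - 1/p).
Prime divisors of 1258: [2, 17, 37]
phi(1258) = 1258 * (1 - 1/2) * (1 - 1/17) * (1 - 1/37)
phi(1258) = 576


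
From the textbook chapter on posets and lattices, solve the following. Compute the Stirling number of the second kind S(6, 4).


S(n,k) = k*S(n-1,k) + S(n-1,k-1).
S(5,4) = 10, S(5,3) = 25
S(6,4) = 4*10 + 25 = 40 + 25
S(6,4) = 65


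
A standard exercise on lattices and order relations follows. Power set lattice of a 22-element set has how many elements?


Power set = 2^n.
2^22 = 4194304


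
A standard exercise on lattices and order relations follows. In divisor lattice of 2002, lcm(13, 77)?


Join=lcm.
gcd(13,77)=1
lcm=1001


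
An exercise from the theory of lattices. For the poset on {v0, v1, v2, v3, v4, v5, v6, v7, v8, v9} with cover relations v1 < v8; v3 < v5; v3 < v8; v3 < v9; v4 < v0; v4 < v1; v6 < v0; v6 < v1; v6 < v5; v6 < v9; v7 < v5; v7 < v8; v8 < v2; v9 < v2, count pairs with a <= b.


The order relation is {(a,b) : a <= b}, reflexive so it includes (a,a).
Examples: (v0,v0), (v1,v1), (v1,v2), (v1,v8), (v2,v2), ...
Total ordered pairs: 31


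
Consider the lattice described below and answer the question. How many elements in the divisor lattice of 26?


Divisors of 26: [1, 2, 13, 26]
Count: 4


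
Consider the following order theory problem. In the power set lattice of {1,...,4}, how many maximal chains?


A maximal chain goes from the minimum element to a maximal element via cover relations.
Counting all min-to-max paths in the cover graph.
Total maximal chains: 24


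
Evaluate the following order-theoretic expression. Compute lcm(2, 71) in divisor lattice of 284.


In a divisor lattice, join = lcm (least common multiple).
gcd(2,71) = 1
lcm(2,71) = 2*71/gcd = 142/1 = 142


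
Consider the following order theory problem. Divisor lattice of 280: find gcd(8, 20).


In a divisor lattice, meet = gcd (greatest common divisor).
By Euclidean algorithm or factoring: gcd(8,20) = 4


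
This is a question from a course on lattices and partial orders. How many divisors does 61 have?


Divisors of 61: [1, 61]
Count: 2


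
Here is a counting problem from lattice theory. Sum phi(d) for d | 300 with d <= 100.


Divisors of 300 up to 100: [1, 2, 3, 4, 5, 6, 10, 12, 15, 20, 25, 30, 50, 60, 75, 100]
phi values: [1, 1, 2, 2, 4, 2, 4, 4, 8, 8, 20, 8, 20, 16, 40, 40]
Sum = 180


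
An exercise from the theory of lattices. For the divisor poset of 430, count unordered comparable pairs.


A comparable pair {a,b} has a < b or b < a in the order.
Count unordered pairs where one element is strictly below the other.
Examples: {1,2}, {1,5}, {1,10}, {1,43}, ...
Total comparable pairs: 19


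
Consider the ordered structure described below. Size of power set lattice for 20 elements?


Power set = 2^n.
2^20 = 1048576


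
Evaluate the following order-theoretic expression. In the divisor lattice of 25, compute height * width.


Height = length of longest chain minus 1; width = size of largest antichain.
A maximum chain: 1 | 5 | 25  (height 2).
A maximum antichain: {1}  (width 1).
Product = 2 * 1 = 2


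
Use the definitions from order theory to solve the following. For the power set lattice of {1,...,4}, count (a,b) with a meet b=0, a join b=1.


Complement pair (a,b): a meet b = bottom, a join b = top.
Here: A intersect B = {} and A union B = {1,...,4}.
Pairs found: ({},{1,2,3,4}), ({1},{2,3,4}), ({2},{1,3,4}), ({3},{1,2,4}), ... (12 more)
Total ordered pairs: 16


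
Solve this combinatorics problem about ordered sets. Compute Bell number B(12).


B(n) = number of set partitions of an n-element set.
B(n) satisfies the recurrence: B(n+1) = sum_k C(n,k)*B(k).
B(12) = 4213597


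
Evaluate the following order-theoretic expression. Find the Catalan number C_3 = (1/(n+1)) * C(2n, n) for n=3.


C(n) = C(2n, n) / (n+1).
C(6, 3) = 20
C(3) = 20 / 4 = 5


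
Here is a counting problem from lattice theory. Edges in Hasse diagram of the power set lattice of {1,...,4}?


A cover relation a -< b holds when a < b with no c strictly between.
Cover relations:
  {} -< {1}
  {} -< {2}
  {} -< {3}
  {} -< {4}
  {1} -< {1,2}
  {1} -< {1,3}
  {1} -< {1,4}
  {2} -< {1,2}
  ...24 more
Total: 32


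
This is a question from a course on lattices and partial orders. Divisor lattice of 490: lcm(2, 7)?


Join=lcm.
gcd(2,7)=1
lcm=14


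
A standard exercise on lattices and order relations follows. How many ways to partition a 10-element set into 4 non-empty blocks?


S(n,k) = k*S(n-1,k) + S(n-1,k-1).
S(9,4) = 7770, S(9,3) = 3025
S(10,4) = 4*7770 + 3025 = 31080 + 3025
S(10,4) = 34105


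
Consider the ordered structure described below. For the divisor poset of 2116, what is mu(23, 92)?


In a divisor lattice, mu(a,b) = mu(b/a) where mu is the classical Mobius function.
b/a = 92/23 = 4
Prime factorization of 4: primes [2]
4 is not squarefree, so mu(4) = 0


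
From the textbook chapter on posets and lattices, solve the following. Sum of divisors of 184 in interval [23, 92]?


Interval [23,92] in divisors of 184: [23, 46, 92]
Sum = 161


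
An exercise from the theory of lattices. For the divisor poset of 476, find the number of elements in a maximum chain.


A chain is a totally ordered subset; we count the number of elements in a maximum chain.
Compute, for each element x, the size of the longest chain ending at x:
  1: 1
  2: 2
  7: 2
  17: 2
  4: 3
  14: 3
  ...
A maximum chain: 1 < 2 < 4 < 28 < 476
Number of elements in the longest chain: 5


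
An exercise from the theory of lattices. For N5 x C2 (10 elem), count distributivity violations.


Distributive law: a ^ (b v c) = (a ^ b) v (a ^ c).
Check all 10^3 = 1000 ordered triples (a,b,c).
  e.g. a=(b,0), b=(a,0), c=(c,0): lhs=(b,0) != rhs=(a,0)
  e.g. a=(b,0), b=(a,0), c=(c,1): lhs=(b,0) != rhs=(a,0)
Total violating triples: 16


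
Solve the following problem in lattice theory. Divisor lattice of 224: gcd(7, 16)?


Meet=gcd.
gcd(7,16)=1


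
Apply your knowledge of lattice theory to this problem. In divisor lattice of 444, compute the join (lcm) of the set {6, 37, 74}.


In a divisor lattice, join = lcm (least common multiple).
Compute lcm iteratively: start with first element, then lcm(current, next).
Elements: [6, 37, 74]
lcm(6,37) = 222
lcm(222,74) = 222
Final lcm = 222


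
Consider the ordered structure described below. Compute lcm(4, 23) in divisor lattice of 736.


In a divisor lattice, join = lcm (least common multiple).
gcd(4,23) = 1
lcm(4,23) = 4*23/gcd = 92/1 = 92


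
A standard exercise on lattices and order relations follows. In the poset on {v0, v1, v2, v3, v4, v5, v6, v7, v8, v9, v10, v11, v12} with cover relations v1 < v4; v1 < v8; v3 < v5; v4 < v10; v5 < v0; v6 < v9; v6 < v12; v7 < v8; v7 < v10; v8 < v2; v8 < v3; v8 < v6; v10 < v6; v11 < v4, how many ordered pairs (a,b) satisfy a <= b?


The order relation is {(a,b) : a <= b}, reflexive so it includes (a,a).
Examples: (v0,v0), (v1,v0), (v1,v1), (v1,v10), (v1,v12), ...
Total ordered pairs: 56


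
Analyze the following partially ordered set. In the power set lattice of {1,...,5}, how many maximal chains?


A maximal chain goes from the minimum element to a maximal element via cover relations.
Counting all min-to-max paths in the cover graph.
Total maximal chains: 120


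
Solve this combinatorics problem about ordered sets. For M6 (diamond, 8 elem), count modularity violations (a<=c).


Modular law: if a <= c then a v (b ^ c) = (a v b) ^ c.
Check all triples (a,b,c) with a <= c among 8 elements.
This lattice is modular (diamonds M_m and their chain-products are modular).
Total violating triples: 0


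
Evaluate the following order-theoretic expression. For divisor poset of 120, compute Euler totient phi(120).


phi(n) = n * prod_{p|n} (1 - 1/p).
Prime divisors of 120: [2, 3, 5]
phi(120) = 120 * (1 - 1/2) * (1 - 1/3) * (1 - 1/5)
phi(120) = 32


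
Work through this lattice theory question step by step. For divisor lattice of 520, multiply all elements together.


Divisors of 520: [1, 2, 4, 5, 8, 10, 13, 20, 26, 40, 52, 65, 104, 130, 260, 520]
Product = n^(d(n)/2) = 520^(16/2)
Product = 5345972853145600000000


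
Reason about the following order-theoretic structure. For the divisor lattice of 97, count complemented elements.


An element a is complemented if some b has a meet b = bottom, a join b = top.
a is complemented iff gcd(a, n/a)=1, i.e. a is a unitary divisor of 97.
Complemented elements: 1, 97
Count: 2


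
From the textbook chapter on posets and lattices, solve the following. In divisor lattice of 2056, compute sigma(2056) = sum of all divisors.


sigma(n) = sum of divisors.
Divisors of 2056: [1, 2, 4, 8, 257, 514, 1028, 2056]
Sum = 3870


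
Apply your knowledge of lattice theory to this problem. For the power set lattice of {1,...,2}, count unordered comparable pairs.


A comparable pair {a,b} has a < b or b < a in the order.
Count unordered pairs where one element is strictly below the other.
Examples: {{},{1}}, {{},{2}}, {{},{1,2}}, {{1},{1,2}}, ...
Total comparable pairs: 5


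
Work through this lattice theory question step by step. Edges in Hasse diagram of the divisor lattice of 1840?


A cover relation a -< b holds when a < b with no c strictly between.
Cover relations:
  1 -< 2
  1 -< 5
  1 -< 23
  2 -< 4
  2 -< 10
  2 -< 46
  4 -< 8
  4 -< 20
  ...28 more
Total: 36


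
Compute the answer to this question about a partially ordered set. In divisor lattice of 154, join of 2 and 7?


In a divisor lattice, join = lcm (least common multiple).
gcd(2,7) = 1
lcm(2,7) = 2*7/gcd = 14/1 = 14


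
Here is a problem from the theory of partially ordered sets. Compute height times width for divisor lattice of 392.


Height = length of longest chain minus 1; width = size of largest antichain.
A maximum chain: 1 | 7 | 49 | 98 | 196 | 392  (height 5).
A maximum antichain: {4, 14, 49}  (width 3).
Product = 5 * 3 = 15


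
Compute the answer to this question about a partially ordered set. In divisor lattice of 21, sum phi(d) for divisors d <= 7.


Divisors of 21 up to 7: [1, 3, 7]
phi values: [1, 2, 6]
Sum = 9


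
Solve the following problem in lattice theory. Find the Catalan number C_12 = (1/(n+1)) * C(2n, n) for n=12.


C(n) = C(2n, n) / (n+1).
C(24, 12) = 2704156
C(12) = 2704156 / 13 = 208012


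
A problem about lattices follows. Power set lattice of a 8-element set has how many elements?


Power set = 2^n.
2^8 = 256


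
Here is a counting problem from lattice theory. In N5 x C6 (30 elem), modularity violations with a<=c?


Modular law: if a <= c then a v (b ^ c) = (a v b) ^ c.
Check all triples (a,b,c) with a <= c among 30 elements.
  e.g. a=(a,0), b=(c,0), c=(b,0): lhs=(a,0) != rhs=(b,0)
  e.g. a=(a,0), b=(c,1), c=(b,0): lhs=(a,0) != rhs=(b,0)
Total violating triples: 126


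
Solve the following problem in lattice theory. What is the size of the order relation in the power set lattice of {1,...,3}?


The order relation is {(a,b) : a <= b}, reflexive so it includes (a,a).
Examples: ({},{}), ({},{1,2}), ({},{1,2,3}), ({},{1,3}), ({},{1}), ...
Total ordered pairs: 27
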